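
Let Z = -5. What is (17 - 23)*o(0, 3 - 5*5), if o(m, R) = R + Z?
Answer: 162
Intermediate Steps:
o(m, R) = -5 + R (o(m, R) = R - 5 = -5 + R)
(17 - 23)*o(0, 3 - 5*5) = (17 - 23)*(-5 + (3 - 5*5)) = -6*(-5 + (3 - 25)) = -6*(-5 - 22) = -6*(-27) = 162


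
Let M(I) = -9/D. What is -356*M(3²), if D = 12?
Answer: 267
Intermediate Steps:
M(I) = -¾ (M(I) = -9/12 = -9*1/12 = -¾)
-356*M(3²) = -356*(-¾) = 267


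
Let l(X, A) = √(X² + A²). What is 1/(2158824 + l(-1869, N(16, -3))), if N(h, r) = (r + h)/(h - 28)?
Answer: 310870656/671114530053191 - 12*√503015353/671114530053191 ≈ 4.6281e-7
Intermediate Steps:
N(h, r) = (h + r)/(-28 + h)
l(X, A) = √(A² + X²)
1/(2158824 + l(-1869, N(16, -3))) = 1/(2158824 + √(((16 - 3)/(-28 + 16))² + (-1869)²)) = 1/(2158824 + √((13/(-12))² + 3493161)) = 1/(2158824 + √((-1/12*13)² + 3493161)) = 1/(2158824 + √((-13/12)² + 3493161)) = 1/(2158824 + √(169/144 + 3493161)) = 1/(2158824 + √(503015353/144)) = 1/(2158824 + √503015353/12)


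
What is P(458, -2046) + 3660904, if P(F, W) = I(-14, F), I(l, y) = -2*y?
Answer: 3659988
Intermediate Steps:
P(F, W) = -2*F
P(458, -2046) + 3660904 = -2*458 + 3660904 = -916 + 3660904 = 3659988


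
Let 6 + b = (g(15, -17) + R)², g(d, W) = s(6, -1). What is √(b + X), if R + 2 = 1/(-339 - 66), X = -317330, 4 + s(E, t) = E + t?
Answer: 2*I*√13012718141/405 ≈ 563.33*I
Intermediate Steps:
s(E, t) = -4 + E + t (s(E, t) = -4 + (E + t) = -4 + E + t)
g(d, W) = 1 (g(d, W) = -4 + 6 - 1 = 1)
R = -811/405 (R = -2 + 1/(-339 - 66) = -2 + 1/(-405) = -2 - 1/405 = -811/405 ≈ -2.0025)
b = -819314/164025 (b = -6 + (1 - 811/405)² = -6 + (-406/405)² = -6 + 164836/164025 = -819314/164025 ≈ -4.9951)
√(b + X) = √(-819314/164025 - 317330) = √(-52050872564/164025) = 2*I*√13012718141/405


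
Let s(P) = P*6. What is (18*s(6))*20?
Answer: 12960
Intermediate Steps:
s(P) = 6*P
(18*s(6))*20 = (18*(6*6))*20 = (18*36)*20 = 648*20 = 12960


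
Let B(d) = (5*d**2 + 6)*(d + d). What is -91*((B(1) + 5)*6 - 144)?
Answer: -1638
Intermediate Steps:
B(d) = 2*d*(6 + 5*d**2) (B(d) = (6 + 5*d**2)*(2*d) = 2*d*(6 + 5*d**2))
-91*((B(1) + 5)*6 - 144) = -91*(((10*1**3 + 12*1) + 5)*6 - 144) = -91*(((10*1 + 12) + 5)*6 - 144) = -91*(((10 + 12) + 5)*6 - 144) = -91*((22 + 5)*6 - 144) = -91*(27*6 - 144) = -91*(162 - 144) = -91*18 = -1638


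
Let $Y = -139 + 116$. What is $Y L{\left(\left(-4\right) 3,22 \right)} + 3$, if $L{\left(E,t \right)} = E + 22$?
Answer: $-227$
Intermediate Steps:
$Y = -23$
$L{\left(E,t \right)} = 22 + E$
$Y L{\left(\left(-4\right) 3,22 \right)} + 3 = - 23 \left(22 - 12\right) + 3 = \left(-23\right) 10 + 3 = -230 + 3 = -227$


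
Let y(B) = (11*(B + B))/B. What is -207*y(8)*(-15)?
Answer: 68310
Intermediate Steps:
y(B) = 22 (y(B) = (11*(2*B))/B = (22*B)/B = 22)
-207*y(8)*(-15) = -207*22*(-15) = -4554*(-15) = 68310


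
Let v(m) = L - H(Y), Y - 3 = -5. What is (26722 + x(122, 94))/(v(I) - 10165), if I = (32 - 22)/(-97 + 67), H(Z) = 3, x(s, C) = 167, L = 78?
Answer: -26889/10090 ≈ -2.6649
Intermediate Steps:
Y = -2 (Y = 3 - 5 = -2)
I = -⅓ (I = 10/(-30) = 10*(-1/30) = -⅓ ≈ -0.33333)
v(m) = 75 (v(m) = 78 - 1*3 = 78 - 3 = 75)
(26722 + x(122, 94))/(v(I) - 10165) = (26722 + 167)/(75 - 10165) = 26889/(-10090) = 26889*(-1/10090) = -26889/10090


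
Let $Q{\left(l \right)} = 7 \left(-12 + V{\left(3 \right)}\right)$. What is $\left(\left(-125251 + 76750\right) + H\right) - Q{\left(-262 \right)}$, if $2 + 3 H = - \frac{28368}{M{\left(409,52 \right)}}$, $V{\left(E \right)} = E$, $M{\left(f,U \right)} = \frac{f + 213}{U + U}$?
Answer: $- \frac{46668412}{933} \approx -50020.0$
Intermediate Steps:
$M{\left(f,U \right)} = \frac{213 + f}{2 U}$
$H = - \frac{1475758}{933}$ ($H = - \frac{2}{3} + \frac{\left(-28368\right) \frac{1}{\frac{1}{2} \cdot \frac{1}{52} \left(213 + 409\right)}}{3} = - \frac{2}{3} + \frac{\left(-28368\right) \frac{1}{\frac{1}{2} \cdot \frac{1}{52} \cdot 622}}{3} = - \frac{2}{3} + \frac{\left(-28368\right) \frac{1}{\frac{311}{52}}}{3} = - \frac{2}{3} + \frac{\left(-28368\right) \frac{52}{311}}{3} = - \frac{2}{3} + \frac{1}{3} \left(- \frac{1475136}{311}\right) = - \frac{2}{3} - \frac{491712}{311} = - \frac{1475758}{933} \approx -1581.7$)
$Q{\left(l \right)} = -63$ ($Q{\left(l \right)} = 7 \left(-12 + 3\right) = 7 \left(-9\right) = -63$)
$\left(\left(-125251 + 76750\right) + H\right) - Q{\left(-262 \right)} = \left(\left(-125251 + 76750\right) - \frac{1475758}{933}\right) - -63 = \left(-48501 - \frac{1475758}{933}\right) + 63 = - \frac{46727191}{933} + 63 = - \frac{46668412}{933}$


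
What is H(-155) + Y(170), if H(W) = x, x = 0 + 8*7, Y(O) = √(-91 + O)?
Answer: 56 + √79 ≈ 64.888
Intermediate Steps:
x = 56 (x = 0 + 56 = 56)
H(W) = 56
H(-155) + Y(170) = 56 + √(-91 + 170) = 56 + √79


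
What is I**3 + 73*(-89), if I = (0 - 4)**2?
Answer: -2401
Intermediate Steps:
I = 16 (I = (-4)**2 = 16)
I**3 + 73*(-89) = 16**3 + 73*(-89) = 4096 - 6497 = -2401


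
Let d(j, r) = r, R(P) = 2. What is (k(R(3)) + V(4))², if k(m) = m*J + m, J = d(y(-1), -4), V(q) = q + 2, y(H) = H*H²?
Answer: 0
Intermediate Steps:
y(H) = H³
V(q) = 2 + q
J = -4
k(m) = -3*m (k(m) = m*(-4) + m = -4*m + m = -3*m)
(k(R(3)) + V(4))² = (-3*2 + (2 + 4))² = (-6 + 6)² = 0² = 0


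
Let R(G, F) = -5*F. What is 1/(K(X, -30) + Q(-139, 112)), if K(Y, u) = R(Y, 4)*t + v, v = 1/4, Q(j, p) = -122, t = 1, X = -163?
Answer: -4/567 ≈ -0.0070547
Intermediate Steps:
v = 1/4 ≈ 0.25000
K(Y, u) = -79/4 (K(Y, u) = -5*4*1 + 1/4 = -20*1 + 1/4 = -20 + 1/4 = -79/4)
1/(K(X, -30) + Q(-139, 112)) = 1/(-79/4 - 122) = 1/(-567/4) = -4/567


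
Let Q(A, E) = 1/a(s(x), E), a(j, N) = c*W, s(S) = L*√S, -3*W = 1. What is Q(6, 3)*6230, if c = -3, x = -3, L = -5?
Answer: 6230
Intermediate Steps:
W = -⅓ (W = -⅓*1 = -⅓ ≈ -0.33333)
s(S) = -5*√S
a(j, N) = 1 (a(j, N) = -3*(-⅓) = 1)
Q(A, E) = 1 (Q(A, E) = 1/1 = 1)
Q(6, 3)*6230 = 1*6230 = 6230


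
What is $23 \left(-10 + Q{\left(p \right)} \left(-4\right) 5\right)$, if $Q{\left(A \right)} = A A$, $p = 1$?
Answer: $-690$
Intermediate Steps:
$Q{\left(A \right)} = A^{2}$
$23 \left(-10 + Q{\left(p \right)} \left(-4\right) 5\right) = 23 \left(-10 + 1^{2} \left(-4\right) 5\right) = 23 \left(-10 + 1 \left(-4\right) 5\right) = 23 \left(-10 - 20\right) = 23 \left(-30\right) = -690$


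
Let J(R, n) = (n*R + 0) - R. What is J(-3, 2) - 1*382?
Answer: -385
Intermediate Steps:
J(R, n) = -R + R*n (J(R, n) = (R*n + 0) - R = R*n - R = -R + R*n)
J(-3, 2) - 1*382 = -3*(-1 + 2) - 1*382 = -3*1 - 382 = -3 - 382 = -385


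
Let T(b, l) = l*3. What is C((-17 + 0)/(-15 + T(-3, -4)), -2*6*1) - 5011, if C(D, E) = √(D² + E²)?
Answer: -5011 + √105265/27 ≈ -4999.0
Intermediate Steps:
T(b, l) = 3*l
C((-17 + 0)/(-15 + T(-3, -4)), -2*6*1) - 5011 = √(((-17 + 0)/(-15 + 3*(-4)))² + (-2*6*1)²) - 5011 = √((-17/(-15 - 12))² + (-12*1)²) - 5011 = √((-17/(-27))² + (-12)²) - 5011 = √((-17*(-1/27))² + 144) - 5011 = √((17/27)² + 144) - 5011 = √(289/729 + 144) - 5011 = √(105265/729) - 5011 = √105265/27 - 5011 = -5011 + √105265/27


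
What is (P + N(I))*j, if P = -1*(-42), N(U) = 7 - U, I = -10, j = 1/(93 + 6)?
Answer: 59/99 ≈ 0.59596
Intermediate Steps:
j = 1/99 ≈ 0.010101
P = 42
(P + N(I))*j = (42 + (7 - 1*(-10)))*(1/99) = (42 + (7 + 10))*(1/99) = (42 + 17)*(1/99) = 59*(1/99) = 59/99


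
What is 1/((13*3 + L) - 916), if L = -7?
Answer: -1/884 ≈ -0.0011312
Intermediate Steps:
1/((13*3 + L) - 916) = 1/((13*3 - 7) - 916) = 1/((39 - 7) - 916) = 1/(32 - 916) = 1/(-884) = -1/884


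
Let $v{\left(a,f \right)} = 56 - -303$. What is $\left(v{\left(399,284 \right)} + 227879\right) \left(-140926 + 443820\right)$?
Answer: $69131920772$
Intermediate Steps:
$v{\left(a,f \right)} = 359$ ($v{\left(a,f \right)} = 56 + 303 = 359$)
$\left(v{\left(399,284 \right)} + 227879\right) \left(-140926 + 443820\right) = \left(359 + 227879\right) \left(-140926 + 443820\right) = 228238 \cdot 302894 = 69131920772$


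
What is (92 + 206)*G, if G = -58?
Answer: -17284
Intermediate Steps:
(92 + 206)*G = (92 + 206)*(-58) = 298*(-58) = -17284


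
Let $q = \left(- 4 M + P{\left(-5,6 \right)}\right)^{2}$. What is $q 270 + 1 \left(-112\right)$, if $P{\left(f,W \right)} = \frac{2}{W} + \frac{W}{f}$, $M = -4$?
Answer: $\frac{308614}{5} \approx 61723.0$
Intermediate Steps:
$q = \frac{51529}{225}$ ($q = \left(\left(-4\right) \left(-4\right) + \left(\frac{2}{6} + \frac{6}{-5}\right)\right)^{2} = \left(16 + \left(2 \cdot \frac{1}{6} + 6 \left(- \frac{1}{5}\right)\right)\right)^{2} = \left(16 + \left(\frac{1}{3} - \frac{6}{5}\right)\right)^{2} = \left(16 - \frac{13}{15}\right)^{2} = \left(\frac{227}{15}\right)^{2} = \frac{51529}{225} \approx 229.02$)
$q 270 + 1 \left(-112\right) = \frac{51529}{225} \cdot 270 + 1 \left(-112\right) = \frac{309174}{5} - 112 = \frac{308614}{5}$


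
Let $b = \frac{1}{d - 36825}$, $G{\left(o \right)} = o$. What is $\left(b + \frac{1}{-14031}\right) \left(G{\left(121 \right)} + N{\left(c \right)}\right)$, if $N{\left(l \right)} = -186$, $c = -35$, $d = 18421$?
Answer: $\frac{2108275}{258226524} \approx 0.0081644$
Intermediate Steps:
$b = - \frac{1}{18404}$ ($b = \frac{1}{18421 - 36825} = \frac{1}{-18404} = - \frac{1}{18404} \approx -5.4336 \cdot 10^{-5}$)
$\left(b + \frac{1}{-14031}\right) \left(G{\left(121 \right)} + N{\left(c \right)}\right) = \left(- \frac{1}{18404} + \frac{1}{-14031}\right) \left(121 - 186\right) = \left(- \frac{1}{18404} - \frac{1}{14031}\right) \left(-65\right) = \left(- \frac{32435}{258226524}\right) \left(-65\right) = \frac{2108275}{258226524}$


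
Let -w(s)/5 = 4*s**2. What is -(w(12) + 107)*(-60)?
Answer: -166380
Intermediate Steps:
w(s) = -20*s**2
-(w(12) + 107)*(-60) = -(-20*12**2 + 107)*(-60) = -(-20*144 + 107)*(-60) = -(-2880 + 107)*(-60) = -(-2773)*(-60) = -1*166380 = -166380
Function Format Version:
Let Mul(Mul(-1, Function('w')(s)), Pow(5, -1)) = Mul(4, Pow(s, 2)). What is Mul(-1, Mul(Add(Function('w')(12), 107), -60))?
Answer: -166380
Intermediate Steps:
Function('w')(s) = Mul(-20, Pow(s, 2)) (Function('w')(s) = Mul(-5, Mul(4, Pow(s, 2))) = Mul(-20, Pow(s, 2)))
Mul(-1, Mul(Add(Function('w')(12), 107), -60)) = Mul(-1, Mul(Add(Mul(-20, Pow(12, 2)), 107), -60)) = Mul(-1, Mul(Add(Mul(-20, 144), 107), -60)) = Mul(-1, Mul(Add(-2880, 107), -60)) = Mul(-1, Mul(-2773, -60)) = Mul(-1, 166380) = -166380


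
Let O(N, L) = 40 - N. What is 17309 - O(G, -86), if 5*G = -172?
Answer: 86173/5 ≈ 17235.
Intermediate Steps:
G = -172/5 (G = (⅕)*(-172) = -172/5 ≈ -34.400)
17309 - O(G, -86) = 17309 - (40 - 1*(-172/5)) = 17309 - (40 + 172/5) = 17309 - 1*372/5 = 17309 - 372/5 = 86173/5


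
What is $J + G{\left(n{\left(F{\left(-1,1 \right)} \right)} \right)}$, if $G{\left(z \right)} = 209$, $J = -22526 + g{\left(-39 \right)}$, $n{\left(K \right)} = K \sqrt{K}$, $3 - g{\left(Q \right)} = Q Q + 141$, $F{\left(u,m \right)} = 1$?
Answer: $-23976$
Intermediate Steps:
$g{\left(Q \right)} = -138 - Q^{2}$ ($g{\left(Q \right)} = 3 - \left(Q Q + 141\right) = 3 - \left(Q^{2} + 141\right) = 3 - \left(141 + Q^{2}\right) = -138 - Q^{2}$)
$n{\left(K \right)} = K^{\frac{3}{2}}$
$J = -24185$ ($J = -22526 - 1659 = -24185$)
$J + G{\left(n{\left(F{\left(-1,1 \right)} \right)} \right)} = -24185 + 209 = -23976$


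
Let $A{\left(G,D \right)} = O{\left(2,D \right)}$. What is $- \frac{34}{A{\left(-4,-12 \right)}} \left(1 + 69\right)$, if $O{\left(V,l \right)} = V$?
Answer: $-1190$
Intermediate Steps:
$A{\left(G,D \right)} = 2$
$- \frac{34}{A{\left(-4,-12 \right)}} \left(1 + 69\right) = - \frac{34}{2} \left(1 + 69\right) = \left(-34\right) \frac{1}{2} \cdot 70 = \left(-17\right) 70 = -1190$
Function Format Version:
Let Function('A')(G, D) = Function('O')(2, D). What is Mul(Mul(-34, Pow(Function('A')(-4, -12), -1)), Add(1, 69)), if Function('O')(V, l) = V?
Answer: -1190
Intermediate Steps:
Function('A')(G, D) = 2
Mul(Mul(-34, Pow(Function('A')(-4, -12), -1)), Add(1, 69)) = Mul(Mul(-34, Pow(2, -1)), Add(1, 69)) = Mul(Mul(-34, Rational(1, 2)), 70) = Mul(-17, 70) = -1190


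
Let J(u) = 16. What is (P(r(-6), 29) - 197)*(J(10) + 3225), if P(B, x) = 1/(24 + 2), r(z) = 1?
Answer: -16597161/26 ≈ -6.3835e+5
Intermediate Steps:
P(B, x) = 1/26
(P(r(-6), 29) - 197)*(J(10) + 3225) = (1/26 - 197)*(16 + 3225) = -5121/26*3241 = -16597161/26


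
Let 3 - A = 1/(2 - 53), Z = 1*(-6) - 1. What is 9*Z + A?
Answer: -3059/51 ≈ -59.980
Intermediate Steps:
Z = -7 (Z = -6 - 1 = -7)
A = 154/51 (A = 3 - 1/(2 - 53) = 3 - 1/(-51) = 3 - 1*(-1/51) = 3 + 1/51 = 154/51 ≈ 3.0196)
9*Z + A = 9*(-7) + 154/51 = -63 + 154/51 = -3059/51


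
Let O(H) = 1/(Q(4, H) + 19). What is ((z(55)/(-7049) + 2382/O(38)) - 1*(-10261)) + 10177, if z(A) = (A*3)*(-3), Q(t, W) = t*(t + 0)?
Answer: 731743087/7049 ≈ 1.0381e+5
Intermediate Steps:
Q(t, W) = t² (Q(t, W) = t*t = t²)
z(A) = -9*A (z(A) = (3*A)*(-3) = -9*A)
O(H) = 1/35 (O(H) = 1/(4² + 19) = 1/(16 + 19) = 1/35)
((z(55)/(-7049) + 2382/O(38)) - 1*(-10261)) + 10177 = ((-9*55/(-7049) + 2382/(1/35)) - 1*(-10261)) + 10177 = ((-495*(-1/7049) + 2382*35) + 10261) + 10177 = ((495/7049 + 83370) + 10261) + 10177 = (587675625/7049 + 10261) + 10177 = 660005414/7049 + 10177 = 731743087/7049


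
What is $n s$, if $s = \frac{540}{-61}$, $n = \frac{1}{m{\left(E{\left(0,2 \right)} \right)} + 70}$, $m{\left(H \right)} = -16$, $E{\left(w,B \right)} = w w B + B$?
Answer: $- \frac{10}{61} \approx -0.16393$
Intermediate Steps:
$E{\left(w,B \right)} = B + B w^{2}$ ($E{\left(w,B \right)} = w^{2} B + B = B w^{2} + B = B + B w^{2}$)
$n = \frac{1}{54}$ ($n = \frac{1}{-16 + 70} = \frac{1}{54} \approx 0.018519$)
$s = - \frac{540}{61}$ ($s = 540 \left(- \frac{1}{61}\right) = - \frac{540}{61} \approx -8.8525$)
$n s = \frac{1}{54} \left(- \frac{540}{61}\right) = - \frac{10}{61}$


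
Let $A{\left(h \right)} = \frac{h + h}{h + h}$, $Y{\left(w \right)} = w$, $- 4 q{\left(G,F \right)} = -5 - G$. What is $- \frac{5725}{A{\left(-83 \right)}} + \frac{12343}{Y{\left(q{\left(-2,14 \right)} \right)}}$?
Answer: $\frac{32197}{3} \approx 10732.0$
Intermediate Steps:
$q{\left(G,F \right)} = \frac{5}{4} + \frac{G}{4}$ ($q{\left(G,F \right)} = - \frac{-5 - G}{4} = \frac{5}{4} + \frac{G}{4}$)
$A{\left(h \right)} = 1$ ($A{\left(h \right)} = \frac{2 h}{2 h} = 2 h \frac{1}{2 h} = 1$)
$- \frac{5725}{A{\left(-83 \right)}} + \frac{12343}{Y{\left(q{\left(-2,14 \right)} \right)}} = - \frac{5725}{1} + \frac{12343}{\frac{5}{4} + \frac{1}{4} \left(-2\right)} = \left(-5725\right) 1 + \frac{12343}{\frac{5}{4} - \frac{1}{2}} = -5725 + \frac{12343}{\frac{3}{4}} = -5725 + 12343 \cdot \frac{4}{3} = -5725 + \frac{49372}{3} = \frac{32197}{3}$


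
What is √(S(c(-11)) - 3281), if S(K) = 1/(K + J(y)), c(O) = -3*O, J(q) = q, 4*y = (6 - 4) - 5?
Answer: I*√54598605/129 ≈ 57.28*I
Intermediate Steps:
y = -¾ (y = ((6 - 4) - 5)/4 = (2 - 5)/4 = (¼)*(-3) = -¾ ≈ -0.75000)
S(K) = 1/(-¾ + K) (S(K) = 1/(K - ¾) = 1/(-¾ + K))
√(S(c(-11)) - 3281) = √(4/(-3 + 4*(-3*(-11))) - 3281) = √(4/(-3 + 4*33) - 3281) = √(4/(-3 + 132) - 3281) = √(4/129 - 3281) = √(-423245/129) = I*√54598605/129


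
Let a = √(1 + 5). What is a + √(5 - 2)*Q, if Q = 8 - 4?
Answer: √6 + 4*√3 ≈ 9.3777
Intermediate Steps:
Q = 4
a = √6 ≈ 2.4495
a + √(5 - 2)*Q = √6 + √(5 - 2)*4 = √6 + √3*4 = √6 + 4*√3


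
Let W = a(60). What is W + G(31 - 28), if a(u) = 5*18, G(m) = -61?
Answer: 29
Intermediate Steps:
a(u) = 90
W = 90
W + G(31 - 28) = 90 - 61 = 29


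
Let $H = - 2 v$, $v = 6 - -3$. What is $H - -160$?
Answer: $142$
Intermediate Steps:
$v = 9$ ($v = 6 + 3 = 9$)
$H = -18$ ($H = \left(-2\right) 9 = -18$)
$H - -160 = -18 - -160 = -18 + 160 = 142$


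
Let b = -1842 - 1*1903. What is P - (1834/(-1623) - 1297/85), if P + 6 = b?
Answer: -515208284/137955 ≈ -3734.6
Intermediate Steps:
b = -3745 (b = -1842 - 1903 = -3745)
P = -3751 (P = -6 - 3745 = -3751)
P - (1834/(-1623) - 1297/85) = -3751 - (1834/(-1623) - 1297/85) = -3751 - (1834*(-1/1623) - 1297*1/85) = -3751 - (-1834/1623 - 1297/85) = -3751 - 1*(-2260921/137955) = -3751 + 2260921/137955 = -515208284/137955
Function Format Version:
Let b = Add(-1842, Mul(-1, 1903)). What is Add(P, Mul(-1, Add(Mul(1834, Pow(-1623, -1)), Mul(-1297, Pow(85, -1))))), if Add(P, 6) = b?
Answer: Rational(-515208284, 137955) ≈ -3734.6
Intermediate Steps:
b = -3745 (b = Add(-1842, -1903) = -3745)
P = -3751 (P = Add(-6, -3745) = -3751)
Add(P, Mul(-1, Add(Mul(1834, Pow(-1623, -1)), Mul(-1297, Pow(85, -1))))) = Add(-3751, Mul(-1, Add(Mul(1834, Pow(-1623, -1)), Mul(-1297, Pow(85, -1))))) = Add(-3751, Mul(-1, Add(Mul(1834, Rational(-1, 1623)), Mul(-1297, Rational(1, 85))))) = Add(-3751, Mul(-1, Add(Rational(-1834, 1623), Rational(-1297, 85)))) = Add(-3751, Mul(-1, Rational(-2260921, 137955))) = Add(-3751, Rational(2260921, 137955)) = Rational(-515208284, 137955)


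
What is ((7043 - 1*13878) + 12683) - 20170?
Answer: -14322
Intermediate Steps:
((7043 - 1*13878) + 12683) - 20170 = ((7043 - 13878) + 12683) - 20170 = (-6835 + 12683) - 20170 = 5848 - 20170 = -14322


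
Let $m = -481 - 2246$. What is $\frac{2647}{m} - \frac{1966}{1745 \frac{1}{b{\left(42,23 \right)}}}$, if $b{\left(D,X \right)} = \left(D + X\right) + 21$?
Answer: $- \frac{465689267}{4758615} \approx -97.862$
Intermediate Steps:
$b{\left(D,X \right)} = 21 + D + X$
$m = -2727$ ($m = -481 - 2246 = -2727$)
$\frac{2647}{m} - \frac{1966}{1745 \frac{1}{b{\left(42,23 \right)}}} = \frac{2647}{-2727} - \frac{1966}{1745 \frac{1}{21 + 42 + 23}} = 2647 \left(- \frac{1}{2727}\right) - \frac{1966}{1745 \cdot \frac{1}{86}} = - \frac{2647}{2727} - \frac{1966}{1745 \cdot \frac{1}{86}} = - \frac{2647}{2727} - \frac{1966}{\frac{1745}{86}} = - \frac{2647}{2727} - \frac{169076}{1745} = - \frac{465689267}{4758615}$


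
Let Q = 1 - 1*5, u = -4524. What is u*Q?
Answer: 18096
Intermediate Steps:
Q = -4 (Q = 1 - 5 = -4)
u*Q = -4524*(-4) = 18096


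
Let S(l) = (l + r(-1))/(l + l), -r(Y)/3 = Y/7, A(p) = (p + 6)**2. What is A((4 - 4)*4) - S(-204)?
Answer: 33797/952 ≈ 35.501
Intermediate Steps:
A(p) = (6 + p)**2
r(Y) = -3*Y/7
S(l) = (3/7 + l)/(2*l) (S(l) = (l - 3/7*(-1))/(l + l) = (l + 3/7)/((2*l)) = (3/7 + l)*(1/(2*l)) = (3/7 + l)/(2*l))
A((4 - 4)*4) - S(-204) = (6 + (4 - 4)*4)**2 - (3 + 7*(-204))/(14*(-204)) = (6 + 0*4)**2 - (-1)*(3 - 1428)/(14*204) = (6 + 0)**2 - (-1)*(-1425)/(14*204) = 6**2 - 1*475/952 = 36 - 475/952 = 33797/952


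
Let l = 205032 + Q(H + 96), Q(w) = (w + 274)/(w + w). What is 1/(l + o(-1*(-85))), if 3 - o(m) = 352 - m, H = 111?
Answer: 414/84774433 ≈ 4.8835e-6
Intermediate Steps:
o(m) = -349 + m (o(m) = 3 - (352 - m) = 3 + (-352 + m) = -349 + m)
Q(w) = (274 + w)/(2*w) (Q(w) = (274 + w)/((2*w)) = (274 + w)*(1/(2*w)) = (274 + w)/(2*w))
l = 84883729/414 (l = 205032 + (274 + (111 + 96))/(2*(111 + 96)) = 205032 + (½)*(274 + 207)/207 = 205032 + (½)*(1/207)*481 = 205032 + 481/414 = 84883729/414 ≈ 2.0503e+5)
1/(l + o(-1*(-85))) = 1/(84883729/414 + (-349 - 1*(-85))) = 1/(84883729/414 + (-349 + 85)) = 1/(84883729/414 - 264) = 1/(84774433/414) = 414/84774433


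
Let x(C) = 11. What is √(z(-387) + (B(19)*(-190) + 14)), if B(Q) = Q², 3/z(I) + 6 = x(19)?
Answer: I*√1714385/5 ≈ 261.87*I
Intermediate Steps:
z(I) = ⅗ (z(I) = 3/(-6 + 11) = 3/5 = 3*(⅕) = ⅗)
√(z(-387) + (B(19)*(-190) + 14)) = √(⅗ + (19²*(-190) + 14)) = √(⅗ + (361*(-190) + 14)) = √(⅗ + (-68590 + 14)) = √(⅗ - 68576) = √(-342877/5) = I*√1714385/5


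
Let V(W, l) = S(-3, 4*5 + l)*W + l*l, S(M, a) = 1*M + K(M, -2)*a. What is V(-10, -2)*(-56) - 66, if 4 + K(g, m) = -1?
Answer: -52370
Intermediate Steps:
K(g, m) = -5 (K(g, m) = -4 - 1 = -5)
S(M, a) = M - 5*a (S(M, a) = 1*M - 5*a = M - 5*a)
V(W, l) = l**2 + W*(-103 - 5*l) (V(W, l) = (-3 - 5*(4*5 + l))*W + l*l = (-3 - 5*(20 + l))*W + l**2 = (-3 + (-100 - 5*l))*W + l**2 = (-103 - 5*l)*W + l**2 = W*(-103 - 5*l) + l**2 = l**2 + W*(-103 - 5*l))
V(-10, -2)*(-56) - 66 = ((-2)**2 - 1*(-10)*(103 + 5*(-2)))*(-56) - 66 = (4 - 1*(-10)*(103 - 10))*(-56) - 66 = (4 - 1*(-10)*93)*(-56) - 66 = (4 + 930)*(-56) - 66 = 934*(-56) - 66 = -52304 - 66 = -52370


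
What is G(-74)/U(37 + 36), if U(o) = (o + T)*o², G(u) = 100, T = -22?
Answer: 100/271779 ≈ 0.00036795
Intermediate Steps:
U(o) = o²*(-22 + o) (U(o) = (o - 22)*o² = (-22 + o)*o² = o²*(-22 + o))
G(-74)/U(37 + 36) = 100/(((37 + 36)²*(-22 + (37 + 36)))) = 100/((73²*(-22 + 73))) = 100/((5329*51)) = 100/271779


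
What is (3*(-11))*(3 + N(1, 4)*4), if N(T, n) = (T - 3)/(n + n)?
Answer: -66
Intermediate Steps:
N(T, n) = (-3 + T)/(2*n) (N(T, n) = (-3 + T)/((2*n)) = (-3 + T)*(1/(2*n)) = (-3 + T)/(2*n))
(3*(-11))*(3 + N(1, 4)*4) = (3*(-11))*(3 + ((½)*(-3 + 1)/4)*4) = -33*(3 + ((½)*(¼)*(-2))*4) = -33*(3 - ¼*4) = -33*(3 - 1) = -33*2 = -66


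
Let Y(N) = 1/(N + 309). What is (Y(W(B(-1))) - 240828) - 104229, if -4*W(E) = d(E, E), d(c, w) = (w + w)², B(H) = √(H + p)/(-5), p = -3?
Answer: -2666945528/7729 ≈ -3.4506e+5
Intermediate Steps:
B(H) = -√(-3 + H)/5 (B(H) = √(H - 3)/(-5) = √(-3 + H)*(-⅕) = -√(-3 + H)/5)
d(c, w) = 4*w² (d(c, w) = (2*w)² = 4*w²)
W(E) = -E²
Y(N) = 1/(309 + N)
(Y(W(B(-1))) - 240828) - 104229 = (1/(309 - (-√(-3 - 1)/5)²) - 240828) - 104229 = (1/(309 - (-2*I/5)²) - 240828) - 104229 = (1/(309 - 1*(-4/25)) - 240828) - 104229 = (1/(309 + 4/25) - 240828) - 104229 = (1/(7729/25) - 240828) - 104229 = (25/7729 - 240828) - 104229 = -1861359587/7729 - 104229 = -2666945528/7729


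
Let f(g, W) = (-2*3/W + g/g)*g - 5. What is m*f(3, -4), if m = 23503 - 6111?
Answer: 43480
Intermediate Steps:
m = 17392
f(g, W) = -5 + g*(1 - 6/W) (f(g, W) = (-2*3/W + 1)*g - 5 = (-6/W + 1)*g - 5 = (1 - 6/W)*g - 5 = g*(1 - 6/W) - 5 = -5 + g*(1 - 6/W))
m*f(3, -4) = 17392*(-5 + 3 - 6*3/(-4)) = 17392*(-5 + 3 - 6*3*(-1/4)) = 17392*(-5 + 3 + 9/2) = 17392*(5/2) = 43480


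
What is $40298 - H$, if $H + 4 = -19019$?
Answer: $59321$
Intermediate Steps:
$H = -19023$ ($H = -4 - 19019 = -19023$)
$40298 - H = 40298 - -19023 = 40298 + 19023 = 59321$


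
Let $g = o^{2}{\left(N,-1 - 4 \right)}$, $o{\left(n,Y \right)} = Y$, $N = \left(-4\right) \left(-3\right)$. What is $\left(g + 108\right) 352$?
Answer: $46816$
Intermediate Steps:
$N = 12$
$g = 25$ ($g = \left(-1 - 4\right)^{2} = \left(-5\right)^{2} = 25$)
$\left(g + 108\right) 352 = \left(25 + 108\right) 352 = 133 \cdot 352 = 46816$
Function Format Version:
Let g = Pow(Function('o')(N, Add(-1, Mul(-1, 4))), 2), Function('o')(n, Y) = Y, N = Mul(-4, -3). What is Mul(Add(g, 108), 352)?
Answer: 46816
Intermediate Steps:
N = 12
g = 25 (g = Pow(Add(-1, Mul(-1, 4)), 2) = Pow(Add(-1, -4), 2) = Pow(-5, 2) = 25)
Mul(Add(g, 108), 352) = Mul(Add(25, 108), 352) = Mul(133, 352) = 46816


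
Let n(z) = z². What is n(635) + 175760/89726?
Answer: 1391536235/3451 ≈ 4.0323e+5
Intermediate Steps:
n(635) + 175760/89726 = 635² + 175760/89726 = 403225 + 175760*(1/89726) = 403225 + 6760/3451 = 1391536235/3451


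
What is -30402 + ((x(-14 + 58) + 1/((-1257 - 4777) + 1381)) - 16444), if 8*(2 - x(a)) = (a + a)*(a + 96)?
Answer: -225130753/4653 ≈ -48384.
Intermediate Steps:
x(a) = 2 - a*(96 + a)/4 (x(a) = 2 - (a + a)*(a + 96)/8 = 2 - 2*a*(96 + a)/8 = 2 - a*(96 + a)/4)
-30402 + ((x(-14 + 58) + 1/((-1257 - 4777) + 1381)) - 16444) = -30402 + (((2 - 24*(-14 + 58) - (-14 + 58)**2/4) + 1/((-1257 - 4777) + 1381)) - 16444) = -30402 + (((2 - 24*44 - 1/4*44**2) + 1/(-6034 + 1381)) - 16444) = -30402 + (((2 - 1056 - 1/4*1936) + 1/(-4653)) - 16444) = -30402 + (((2 - 1056 - 484) - 1/4653) - 16444) = -30402 + ((-1538 - 1/4653) - 16444) = -30402 + (-7156315/4653 - 16444) = -30402 - 83670247/4653 = -225130753/4653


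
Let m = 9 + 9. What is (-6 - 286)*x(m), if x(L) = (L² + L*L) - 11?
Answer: -186004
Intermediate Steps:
m = 18
x(L) = -11 + 2*L² (x(L) = (L² + L²) - 11 = 2*L² - 11 = -11 + 2*L²)
(-6 - 286)*x(m) = (-6 - 286)*(-11 + 2*18²) = -292*(-11 + 2*324) = -292*(-11 + 648) = -292*637 = -186004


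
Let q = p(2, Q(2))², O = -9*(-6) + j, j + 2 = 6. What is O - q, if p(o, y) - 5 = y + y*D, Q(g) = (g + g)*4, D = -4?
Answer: -1791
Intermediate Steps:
j = 4 (j = -2 + 6 = 4)
O = 58 (O = -9*(-6) + 4 = 54 + 4 = 58)
Q(g) = 8*g (Q(g) = (2*g)*4 = 8*g)
p(o, y) = 5 - 3*y (p(o, y) = 5 + (y + y*(-4)) = 5 + (y - 4*y) = 5 - 3*y)
q = 1849 (q = (5 - 24*2)² = (5 - 3*16)² = (5 - 48)² = (-43)² = 1849)
O - q = 58 - 1*1849 = 58 - 1849 = -1791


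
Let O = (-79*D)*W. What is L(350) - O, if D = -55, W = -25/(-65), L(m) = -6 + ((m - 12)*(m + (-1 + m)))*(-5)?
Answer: -15378833/13 ≈ -1.1830e+6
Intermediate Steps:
L(m) = -6 - 5*(-1 + 2*m)*(-12 + m) (L(m) = -6 + ((-12 + m)*(-1 + 2*m))*(-5) = -6 + ((-1 + 2*m)*(-12 + m))*(-5) = -6 - 5*(-1 + 2*m)*(-12 + m))
W = 5/13 (W = -25*(-1/65) = 5/13 ≈ 0.38462)
O = 21725/13 (O = -79*(-55)*(5/13) = 4345*(5/13) = 21725/13 ≈ 1671.2)
L(350) - O = (-66 - 10*350² + 125*350) - 1*21725/13 = (-66 - 10*122500 + 43750) - 21725/13 = (-66 - 1225000 + 43750) - 21725/13 = -1181316 - 21725/13 = -15378833/13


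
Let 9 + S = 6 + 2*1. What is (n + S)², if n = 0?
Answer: 1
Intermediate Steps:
S = -1 (S = -9 + (6 + 2*1) = -9 + (6 + 2) = -9 + 8 = -1)
(n + S)² = (0 - 1)² = (-1)² = 1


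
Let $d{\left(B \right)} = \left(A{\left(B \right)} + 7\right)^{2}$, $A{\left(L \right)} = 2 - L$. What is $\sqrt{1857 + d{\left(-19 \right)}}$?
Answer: $\sqrt{2641} \approx 51.391$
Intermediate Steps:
$d{\left(B \right)} = \left(9 - B\right)^{2}$ ($d{\left(B \right)} = \left(\left(2 - B\right) + 7\right)^{2} = \left(9 - B\right)^{2}$)
$\sqrt{1857 + d{\left(-19 \right)}} = \sqrt{1857 + \left(-9 - 19\right)^{2}} = \sqrt{1857 + \left(-28\right)^{2}} = \sqrt{1857 + 784} = \sqrt{2641}$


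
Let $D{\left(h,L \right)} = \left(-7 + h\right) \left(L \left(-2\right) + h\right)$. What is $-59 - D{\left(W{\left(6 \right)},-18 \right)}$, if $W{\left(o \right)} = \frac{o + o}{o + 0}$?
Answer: $131$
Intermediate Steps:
$W{\left(o \right)} = 2$ ($W{\left(o \right)} = \frac{2 o}{o} = 2$)
$D{\left(h,L \right)} = \left(-7 + h\right) \left(h - 2 L\right)$ ($D{\left(h,L \right)} = \left(-7 + h\right) \left(- 2 L + h\right) = \left(-7 + h\right) \left(h - 2 L\right)$)
$-59 - D{\left(W{\left(6 \right)},-18 \right)} = -59 - \left(2^{2} - 14 + 14 \left(-18\right) - \left(-36\right) 2\right) = -59 - \left(4 - 14 - 252 + 72\right) = -59 - -190 = -59 + 190 = 131$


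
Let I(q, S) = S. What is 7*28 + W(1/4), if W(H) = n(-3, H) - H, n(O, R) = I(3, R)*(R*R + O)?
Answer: 12481/64 ≈ 195.02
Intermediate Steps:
n(O, R) = R*(O + R²) (n(O, R) = R*(R*R + O) = R*(R² + O) = R*(O + R²))
W(H) = -H + H*(-3 + H²) (W(H) = H*(-3 + H²) - H = -H + H*(-3 + H²))
7*28 + W(1/4) = 7*28 + (-4 + (1/4)²)/4 = 196 + (-4 + (¼)²)/4 = 196 + (-4 + 1/16)/4 = 196 + (¼)*(-63/16) = 196 - 63/64 = 12481/64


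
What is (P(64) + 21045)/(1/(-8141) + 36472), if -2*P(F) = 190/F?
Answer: 10964176685/19002787264 ≈ 0.57698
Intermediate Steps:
P(F) = -95/F
(P(64) + 21045)/(1/(-8141) + 36472) = (-95/64 + 21045)/(1/(-8141) + 36472) = (-95*1/64 + 21045)/(-1/8141 + 36472) = (-95/64 + 21045)/(296918551/8141) = (1346785/64)*(8141/296918551) = 10964176685/19002787264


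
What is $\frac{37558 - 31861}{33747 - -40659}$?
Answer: $\frac{1899}{24802} \approx 0.076566$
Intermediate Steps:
$\frac{37558 - 31861}{33747 - -40659} = \frac{5697}{33747 + 40659} = \frac{5697}{74406} = 5697 \cdot \frac{1}{74406} = \frac{1899}{24802}$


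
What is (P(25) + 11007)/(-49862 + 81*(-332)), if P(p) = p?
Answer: -5516/38377 ≈ -0.14373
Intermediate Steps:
(P(25) + 11007)/(-49862 + 81*(-332)) = (25 + 11007)/(-49862 + 81*(-332)) = 11032/(-49862 - 26892) = 11032/(-76754) = 11032*(-1/76754) = -5516/38377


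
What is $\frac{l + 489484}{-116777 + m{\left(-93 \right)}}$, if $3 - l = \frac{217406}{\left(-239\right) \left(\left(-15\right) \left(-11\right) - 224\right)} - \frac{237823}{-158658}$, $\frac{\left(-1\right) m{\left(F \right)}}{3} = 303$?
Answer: $- \frac{57634753440725}{13857442620852} \approx -4.1591$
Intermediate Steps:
$m{\left(F \right)} = -909$ ($m{\left(F \right)} = \left(-3\right) 303 = -909$)
$l = - \frac{31135033897}{2237236458}$ ($l = 3 - \left(\frac{217406}{\left(-239\right) \left(\left(-15\right) \left(-11\right) - 224\right)} - \frac{237823}{-158658}\right) = 3 - \left(\frac{217406}{\left(-239\right) \left(165 - 224\right)} - - \frac{237823}{158658}\right) = 3 - \left(\frac{217406}{\left(-239\right) \left(-59\right)} + \frac{237823}{158658}\right) = 3 - \left(\frac{217406}{14101} + \frac{237823}{158658}\right) = 3 - \frac{37846743271}{2237236458} = - \frac{31135033897}{2237236458} \approx -13.917$)
$\frac{l + 489484}{-116777 + m{\left(-93 \right)}} = \frac{- \frac{31135033897}{2237236458} + 489484}{-116777 - 909} = \frac{1095060315373775}{2237236458 \left(-117686\right)} = \frac{1095060315373775}{2237236458} \left(- \frac{1}{117686}\right) = - \frac{57634753440725}{13857442620852}$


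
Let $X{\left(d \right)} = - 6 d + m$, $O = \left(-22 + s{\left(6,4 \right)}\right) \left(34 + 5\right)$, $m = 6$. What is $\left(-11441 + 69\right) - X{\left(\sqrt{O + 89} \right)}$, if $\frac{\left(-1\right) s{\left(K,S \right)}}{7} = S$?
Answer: $-11378 + 6 i \sqrt{1861} \approx -11378.0 + 258.84 i$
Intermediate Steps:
$s{\left(K,S \right)} = - 7 S$
$O = -1950$ ($O = \left(-22 - 28\right) \left(34 + 5\right) = \left(-22 - 28\right) 39 = \left(-50\right) 39 = -1950$)
$X{\left(d \right)} = 6 - 6 d$ ($X{\left(d \right)} = - 6 d + 6 = 6 - 6 d$)
$\left(-11441 + 69\right) - X{\left(\sqrt{O + 89} \right)} = \left(-11441 + 69\right) - \left(6 - 6 \sqrt{-1950 + 89}\right) = -11372 - \left(6 - 6 \sqrt{-1861}\right) = -11372 - \left(6 - 6 i \sqrt{1861}\right) = -11378 + 6 i \sqrt{1861}$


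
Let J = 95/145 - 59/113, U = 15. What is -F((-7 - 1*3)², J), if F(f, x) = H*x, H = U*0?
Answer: 0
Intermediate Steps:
J = 436/3277 (J = 95*(1/145) - 59*1/113 = 19/29 - 59/113 = 436/3277 ≈ 0.13305)
H = 0 (H = 15*0 = 0)
F(f, x) = 0 (F(f, x) = 0*x = 0)
-F((-7 - 1*3)², J) = -1*0 = 0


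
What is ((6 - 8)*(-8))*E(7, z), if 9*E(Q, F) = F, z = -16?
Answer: -256/9 ≈ -28.444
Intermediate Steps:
E(Q, F) = F/9
((6 - 8)*(-8))*E(7, z) = ((6 - 8)*(-8))*((⅑)*(-16)) = -2*(-8)*(-16/9) = 16*(-16/9) = -256/9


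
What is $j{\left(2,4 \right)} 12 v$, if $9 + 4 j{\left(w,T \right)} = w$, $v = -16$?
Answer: $336$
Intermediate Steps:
$j{\left(w,T \right)} = - \frac{9}{4} + \frac{w}{4}$
$j{\left(2,4 \right)} 12 v = \left(- \frac{9}{4} + \frac{1}{4} \cdot 2\right) 12 \left(-16\right) = \left(- \frac{9}{4} + \frac{1}{2}\right) 12 \left(-16\right) = \left(- \frac{7}{4}\right) 12 \left(-16\right) = \left(-21\right) \left(-16\right) = 336$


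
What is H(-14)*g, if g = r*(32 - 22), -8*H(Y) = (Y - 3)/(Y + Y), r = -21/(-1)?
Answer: -255/16 ≈ -15.938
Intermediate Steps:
r = 21 (r = -21*(-1) = 21)
H(Y) = -(-3 + Y)/(16*Y) (H(Y) = -(Y - 3)/(8*(Y + Y)) = -(-3 + Y)/(8*(2*Y)) = -(-3 + Y)*1/(2*Y)/8 = -(-3 + Y)/(16*Y))
g = 210 (g = 21*(32 - 22) = 21*10 = 210)
H(-14)*g = ((1/16)*(3 - 1*(-14))/(-14))*210 = ((1/16)*(-1/14)*(3 + 14))*210 = ((1/16)*(-1/14)*17)*210 = -17/224*210 = -255/16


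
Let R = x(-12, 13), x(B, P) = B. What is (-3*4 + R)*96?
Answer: -2304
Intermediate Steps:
R = -12
(-3*4 + R)*96 = (-3*4 - 12)*96 = (-12 - 12)*96 = -24*96 = -2304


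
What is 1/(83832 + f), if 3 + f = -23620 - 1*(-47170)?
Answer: 1/107379 ≈ 9.3128e-6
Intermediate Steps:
f = 23547 (f = -3 + (-23620 - 1*(-47170)) = -3 + (-23620 + 47170) = -3 + 23550 = 23547)
1/(83832 + f) = 1/(83832 + 23547) = 1/107379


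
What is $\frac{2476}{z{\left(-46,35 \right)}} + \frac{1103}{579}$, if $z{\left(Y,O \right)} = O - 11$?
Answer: $\frac{121673}{1158} \approx 105.07$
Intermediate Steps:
$z{\left(Y,O \right)} = -11 + O$
$\frac{2476}{z{\left(-46,35 \right)}} + \frac{1103}{579} = \frac{2476}{-11 + 35} + \frac{1103}{579} = \frac{2476}{24} + 1103 \cdot \frac{1}{579} = 2476 \cdot \frac{1}{24} + \frac{1103}{579} = \frac{619}{6} + \frac{1103}{579} = \frac{121673}{1158}$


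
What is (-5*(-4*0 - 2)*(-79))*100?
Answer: -79000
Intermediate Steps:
(-5*(-4*0 - 2)*(-79))*100 = (-5*(0 - 2)*(-79))*100 = (-5*(-2)*(-79))*100 = (10*(-79))*100 = -790*100 = -79000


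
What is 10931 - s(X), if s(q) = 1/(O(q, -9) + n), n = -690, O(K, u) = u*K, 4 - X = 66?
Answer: 1442893/132 ≈ 10931.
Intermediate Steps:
X = -62 (X = 4 - 1*66 = 4 - 66 = -62)
O(K, u) = K*u
s(q) = 1/(-690 - 9*q) (s(q) = 1/(q*(-9) - 690) = 1/(-9*q - 690) = 1/(-690 - 9*q))
10931 - s(X) = 10931 - 1/(3*(-230 - 3*(-62))) = 10931 - 1/(3*(-230 + 186)) = 10931 - 1/(3*(-44)) = 10931 - (-1)/(3*44) = 10931 - 1*(-1/132) = 10931 + 1/132 = 1442893/132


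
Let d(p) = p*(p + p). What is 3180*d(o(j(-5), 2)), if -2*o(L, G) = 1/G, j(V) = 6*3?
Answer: 795/2 ≈ 397.50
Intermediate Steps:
j(V) = 18
o(L, G) = -1/(2*G)
d(p) = 2*p**2 (d(p) = p*(2*p) = 2*p**2)
3180*d(o(j(-5), 2)) = 3180*(2*(-1/2/2)**2) = 3180*(2*(-1/2*1/2)**2) = 3180*(2*(-1/4)**2) = 3180*(2*(1/16)) = 3180*(1/8) = 795/2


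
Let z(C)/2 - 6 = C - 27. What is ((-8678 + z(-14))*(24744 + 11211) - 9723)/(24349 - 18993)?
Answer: -314544063/5356 ≈ -58727.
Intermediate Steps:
z(C) = -42 + 2*C (z(C) = 12 + 2*(C - 27) = 12 + 2*(-27 + C) = 12 + (-54 + 2*C) = -42 + 2*C)
((-8678 + z(-14))*(24744 + 11211) - 9723)/(24349 - 18993) = ((-8678 + (-42 + 2*(-14)))*(24744 + 11211) - 9723)/(24349 - 18993) = ((-8678 + (-42 - 28))*35955 - 9723)/5356 = ((-8678 - 70)*35955 - 9723)*(1/5356) = (-8748*35955 - 9723)*(1/5356) = (-314534340 - 9723)*(1/5356) = -314544063*1/5356 = -314544063/5356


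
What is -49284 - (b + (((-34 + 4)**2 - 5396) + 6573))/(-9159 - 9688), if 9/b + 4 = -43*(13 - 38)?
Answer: -110533563048/2242793 ≈ -49284.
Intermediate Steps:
b = 1/119 (b = 9/(-4 - 43*(13 - 38)) = 9/(-4 - 43*(-25)) = 9/(-4 + 1075) = 9/1071 = 9*(1/1071) = 1/119 ≈ 0.0084034)
-49284 - (b + (((-34 + 4)**2 - 5396) + 6573))/(-9159 - 9688) = -49284 - (1/119 + (((-34 + 4)**2 - 5396) + 6573))/(-9159 - 9688) = -49284 - (1/119 + (((-30)**2 - 5396) + 6573))/(-18847) = -49284 - (1/119 + ((900 - 5396) + 6573))*(-1)/18847 = -49284 - (1/119 + (-4496 + 6573))*(-1)/18847 = -49284 - (1/119 + 2077)*(-1)/18847 = -49284 - 247164*(-1)/(119*18847) = -49284 - 1*(-247164/2242793) = -49284 + 247164/2242793 = -110533563048/2242793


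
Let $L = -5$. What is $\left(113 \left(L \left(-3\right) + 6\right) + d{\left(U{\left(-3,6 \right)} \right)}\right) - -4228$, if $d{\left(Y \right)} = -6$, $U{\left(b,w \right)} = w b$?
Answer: $6595$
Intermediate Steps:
$U{\left(b,w \right)} = b w$
$\left(113 \left(L \left(-3\right) + 6\right) + d{\left(U{\left(-3,6 \right)} \right)}\right) - -4228 = \left(113 \left(\left(-5\right) \left(-3\right) + 6\right) - 6\right) - -4228 = \left(113 \left(15 + 6\right) - 6\right) + 4228 = \left(113 \cdot 21 - 6\right) + 4228 = \left(2373 - 6\right) + 4228 = 2367 + 4228 = 6595$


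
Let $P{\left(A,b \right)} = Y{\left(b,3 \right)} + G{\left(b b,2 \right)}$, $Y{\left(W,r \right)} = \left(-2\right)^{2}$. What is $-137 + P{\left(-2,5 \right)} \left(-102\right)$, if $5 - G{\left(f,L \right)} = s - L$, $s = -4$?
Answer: $-1667$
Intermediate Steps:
$Y{\left(W,r \right)} = 4$
$G{\left(f,L \right)} = 9 + L$ ($G{\left(f,L \right)} = 5 - \left(-4 - L\right) = 5 + \left(4 + L\right) = 9 + L$)
$P{\left(A,b \right)} = 15$ ($P{\left(A,b \right)} = 4 + \left(9 + 2\right) = 4 + 11 = 15$)
$-137 + P{\left(-2,5 \right)} \left(-102\right) = -137 + 15 \left(-102\right) = -137 - 1530 = -1667$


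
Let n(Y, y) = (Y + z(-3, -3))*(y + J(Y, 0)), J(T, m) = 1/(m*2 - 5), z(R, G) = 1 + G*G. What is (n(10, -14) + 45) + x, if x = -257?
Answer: -496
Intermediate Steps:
z(R, G) = 1 + G²
J(T, m) = 1/(-5 + 2*m) (J(T, m) = 1/(2*m - 5) = 1/(-5 + 2*m))
n(Y, y) = (10 + Y)*(-⅕ + y) (n(Y, y) = (Y + (1 + (-3)²))*(y + 1/(-5 + 2*0)) = (Y + (1 + 9))*(y + 1/(-5 + 0)) = (Y + 10)*(y + 1/(-5)) = (10 + Y)*(y - ⅕) = (10 + Y)*(-⅕ + y))
(n(10, -14) + 45) + x = ((-2 + 10*(-14) - ⅕*10 + 10*(-14)) + 45) - 257 = ((-2 - 140 - 2 - 140) + 45) - 257 = (-284 + 45) - 257 = -239 - 257 = -496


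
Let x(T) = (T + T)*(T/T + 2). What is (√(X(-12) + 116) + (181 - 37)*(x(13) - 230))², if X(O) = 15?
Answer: (21888 - √131)² ≈ 4.7858e+8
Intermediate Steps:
x(T) = 6*T (x(T) = (2*T)*(1 + 2) = (2*T)*3 = 6*T)
(√(X(-12) + 116) + (181 - 37)*(x(13) - 230))² = (√(15 + 116) + (181 - 37)*(6*13 - 230))² = (√131 + 144*(78 - 230))² = (√131 + 144*(-152))² = (√131 - 21888)² = (-21888 + √131)²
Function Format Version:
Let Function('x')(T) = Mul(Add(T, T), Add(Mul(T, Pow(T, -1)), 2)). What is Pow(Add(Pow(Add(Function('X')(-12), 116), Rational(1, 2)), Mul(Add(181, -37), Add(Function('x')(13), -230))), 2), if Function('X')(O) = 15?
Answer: Pow(Add(21888, Mul(-1, Pow(131, Rational(1, 2)))), 2) ≈ 4.7858e+8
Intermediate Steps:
Function('x')(T) = Mul(6, T) (Function('x')(T) = Mul(Mul(2, T), Add(1, 2)) = Mul(Mul(2, T), 3) = Mul(6, T))
Pow(Add(Pow(Add(Function('X')(-12), 116), Rational(1, 2)), Mul(Add(181, -37), Add(Function('x')(13), -230))), 2) = Pow(Add(Pow(Add(15, 116), Rational(1, 2)), Mul(Add(181, -37), Add(Mul(6, 13), -230))), 2) = Pow(Add(Pow(131, Rational(1, 2)), Mul(144, Add(78, -230))), 2) = Pow(Add(Pow(131, Rational(1, 2)), Mul(144, -152)), 2) = Pow(Add(Pow(131, Rational(1, 2)), -21888), 2) = Pow(Add(-21888, Pow(131, Rational(1, 2))), 2)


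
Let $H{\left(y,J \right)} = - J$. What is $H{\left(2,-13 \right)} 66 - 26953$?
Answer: $-26095$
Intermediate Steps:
$H{\left(2,-13 \right)} 66 - 26953 = \left(-1\right) \left(-13\right) 66 - 26953 = 13 \cdot 66 - 26953 = 858 - 26953 = -26095$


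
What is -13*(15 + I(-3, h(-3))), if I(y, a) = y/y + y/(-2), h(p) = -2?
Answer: -455/2 ≈ -227.50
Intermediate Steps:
I(y, a) = 1 - y/2 (I(y, a) = 1 + y*(-½) = 1 - y/2)
-13*(15 + I(-3, h(-3))) = -13*(15 + (1 - ½*(-3))) = -13*(15 + (1 + 3/2)) = -13*(15 + 5/2) = -13*35/2 = -1*455/2 = -455/2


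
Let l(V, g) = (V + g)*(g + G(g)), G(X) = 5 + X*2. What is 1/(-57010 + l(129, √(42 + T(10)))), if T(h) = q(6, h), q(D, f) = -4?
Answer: -56251/3158335769 - 392*√38/3158335769 ≈ -1.8575e-5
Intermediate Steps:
T(h) = -4
G(X) = 5 + 2*X
l(V, g) = (5 + 3*g)*(V + g) (l(V, g) = (V + g)*(g + (5 + 2*g)) = (V + g)*(5 + 3*g) = (5 + 3*g)*(V + g))
1/(-57010 + l(129, √(42 + T(10)))) = 1/(-57010 + (3*(√(42 - 4))² + 5*129 + 5*√(42 - 4) + 3*129*√(42 - 4))) = 1/(-57010 + (3*(√38)² + 645 + 5*√38 + 3*129*√38)) = 1/(-57010 + (3*38 + 645 + 5*√38 + 387*√38)) = 1/(-57010 + (114 + 645 + 5*√38 + 387*√38)) = 1/(-57010 + (759 + 392*√38)) = 1/(-56251 + 392*√38)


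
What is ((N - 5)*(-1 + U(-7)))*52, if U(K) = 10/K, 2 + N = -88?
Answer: 83980/7 ≈ 11997.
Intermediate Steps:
N = -90 (N = -2 - 88 = -90)
((N - 5)*(-1 + U(-7)))*52 = ((-90 - 5)*(-1 + 10/(-7)))*52 = -95*(-1 + 10*(-⅐))*52 = -95*(-1 - 10/7)*52 = -95*(-17/7)*52 = (1615/7)*52 = 83980/7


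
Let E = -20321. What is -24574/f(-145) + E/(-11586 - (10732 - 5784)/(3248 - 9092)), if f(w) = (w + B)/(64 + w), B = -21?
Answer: -2406142281300/200692921 ≈ -11989.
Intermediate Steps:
f(w) = (-21 + w)/(64 + w) (f(w) = (w - 21)/(64 + w) = (-21 + w)/(64 + w))
-24574/f(-145) + E/(-11586 - (10732 - 5784)/(3248 - 9092)) = -24574*(64 - 145)/(-21 - 145) - 20321/(-11586 - (10732 - 5784)/(3248 - 9092)) = -24574/(-166/(-81)) - 20321/(-11586 - 4948/(-5844)) = -24574/((-1/81*(-166))) - 20321/(-11586 - 4948*(-1)/5844) = -24574/166/81 - 20321/(-11586 - 1*(-1237/1461)) = -24574*81/166 - 20321/(-11586 + 1237/1461) = -995247/83 - 20321/(-16925909/1461) = -995247/83 - 20321*(-1461/16925909) = -995247/83 + 4241283/2417987 = -2406142281300/200692921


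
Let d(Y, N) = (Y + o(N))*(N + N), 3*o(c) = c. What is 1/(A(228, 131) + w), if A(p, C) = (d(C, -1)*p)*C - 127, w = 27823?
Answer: -1/7777808 ≈ -1.2857e-7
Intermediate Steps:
o(c) = c/3
d(Y, N) = 2*N*(Y + N/3) (d(Y, N) = (Y + N/3)*(N + N) = (Y + N/3)*(2*N) = 2*N*(Y + N/3))
A(p, C) = -127 + C*p*(⅔ - 2*C) (A(p, C) = (((⅔)*(-1)*(-1 + 3*C))*p)*C - 127 = ((⅔ - 2*C)*p)*C - 127 = (p*(⅔ - 2*C))*C - 127 = C*p*(⅔ - 2*C) - 127 = -127 + C*p*(⅔ - 2*C))
1/(A(228, 131) + w) = 1/((-127 - ⅔*131*228*(-1 + 3*131)) + 27823) = 1/((-127 - ⅔*131*228*(-1 + 393)) + 27823) = 1/((-127 - ⅔*131*228*392) + 27823) = 1/((-127 - 7805504) + 27823) = 1/(-7805631 + 27823) = 1/(-7777808) = -1/7777808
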